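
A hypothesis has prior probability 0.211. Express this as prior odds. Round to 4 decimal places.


Odds = P(H) / P(not H) = 0.211 / 0.789
= 0.2674

0.2674


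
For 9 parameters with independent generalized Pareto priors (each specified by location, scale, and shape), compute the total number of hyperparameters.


A generalized Pareto prior has 3 hyperparameters per parameter.
Total = 9 * 3 = 27

27


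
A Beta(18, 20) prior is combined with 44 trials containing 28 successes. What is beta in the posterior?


In conjugate updating:
beta_posterior = beta_prior + (n - k)
= 20 + (44 - 28)
= 20 + 16 = 36

36


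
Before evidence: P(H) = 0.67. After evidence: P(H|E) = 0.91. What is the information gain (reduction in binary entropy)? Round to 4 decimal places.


Prior entropy = 0.9149
Posterior entropy = 0.4365
Information gain = 0.9149 - 0.4365 = 0.4785

0.4785


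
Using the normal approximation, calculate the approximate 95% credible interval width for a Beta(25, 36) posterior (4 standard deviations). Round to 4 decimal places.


Var(Beta) = 25*36/(61^2 * 62) = 0.0039
SD = 0.0625
Width ~ 4*SD = 0.2498

0.2498


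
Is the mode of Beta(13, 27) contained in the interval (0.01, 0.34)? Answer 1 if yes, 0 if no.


Mode = (a-1)/(a+b-2) = 12/38 = 0.3158
Interval: (0.01, 0.34)
Contains mode? 1

1


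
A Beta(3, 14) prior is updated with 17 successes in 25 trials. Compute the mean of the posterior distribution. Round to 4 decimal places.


After update: Beta(20, 22)
Mean = 20 / (20 + 22) = 20 / 42
= 0.4762

0.4762


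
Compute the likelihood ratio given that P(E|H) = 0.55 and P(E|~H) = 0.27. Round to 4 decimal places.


LR = P(E|H) / P(E|~H)
= 0.55 / 0.27 = 2.037

2.037


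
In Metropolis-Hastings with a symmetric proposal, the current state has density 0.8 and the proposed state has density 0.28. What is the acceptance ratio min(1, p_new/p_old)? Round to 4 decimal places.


Ratio = p_new / p_old = 0.28 / 0.8 = 0.35
Acceptance = min(1, 0.35) = 0.35

0.35


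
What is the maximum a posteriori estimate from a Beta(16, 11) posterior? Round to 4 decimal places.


The MAP estimate equals the mode of the distribution.
Mode of Beta(a,b) = (a-1)/(a+b-2)
= 15/25
= 0.6

0.6


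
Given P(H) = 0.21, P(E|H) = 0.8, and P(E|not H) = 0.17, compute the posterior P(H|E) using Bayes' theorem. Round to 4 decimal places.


By Bayes' theorem: P(H|E) = P(E|H)*P(H) / P(E)
P(E) = P(E|H)*P(H) + P(E|not H)*P(not H)
P(E) = 0.8*0.21 + 0.17*0.79 = 0.3023
P(H|E) = 0.8*0.21 / 0.3023 = 0.5557

0.5557


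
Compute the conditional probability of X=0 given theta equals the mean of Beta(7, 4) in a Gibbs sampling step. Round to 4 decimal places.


Mean of Beta(7, 4) = 0.6364
P(X=0 | theta=0.6364) = 0.3636

0.3636


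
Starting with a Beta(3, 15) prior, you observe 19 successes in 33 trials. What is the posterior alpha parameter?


For a Beta-Binomial conjugate model:
Posterior alpha = prior alpha + number of successes
= 3 + 19 = 22

22


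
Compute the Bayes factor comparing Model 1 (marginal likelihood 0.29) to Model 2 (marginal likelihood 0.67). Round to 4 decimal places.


BF12 = marginal likelihood of M1 / marginal likelihood of M2
= 0.29/0.67
= 0.4328

0.4328


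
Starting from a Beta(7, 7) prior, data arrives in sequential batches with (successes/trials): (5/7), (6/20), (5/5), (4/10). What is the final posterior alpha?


In sequential Bayesian updating, we sum all successes.
Total successes = 20
Final alpha = 7 + 20 = 27

27


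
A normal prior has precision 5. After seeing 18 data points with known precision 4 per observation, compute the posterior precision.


In the conjugate normal model, precisions add:
tau_posterior = tau_prior + n * tau_data
= 5 + 18*4 = 77

77


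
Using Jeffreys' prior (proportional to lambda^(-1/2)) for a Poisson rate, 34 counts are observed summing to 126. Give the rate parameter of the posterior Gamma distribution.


Conjugate update: Gamma(prior_shape + S, prior_rate + n).
Prior shape = 0.5, prior rate = 0.
Posterior rate = 0 + n = 34

34.0


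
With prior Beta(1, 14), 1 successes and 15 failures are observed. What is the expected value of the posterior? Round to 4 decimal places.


Posterior = Beta(2, 29)
E[theta] = alpha/(alpha+beta)
= 2/31 = 0.0645

0.0645


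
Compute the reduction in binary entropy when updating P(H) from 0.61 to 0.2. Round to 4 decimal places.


H_before = -p*log2(p) - (1-p)*log2(1-p) for p=0.61: 0.9648
H_after for p=0.2: 0.7219
Reduction = 0.9648 - 0.7219 = 0.2429

0.2429


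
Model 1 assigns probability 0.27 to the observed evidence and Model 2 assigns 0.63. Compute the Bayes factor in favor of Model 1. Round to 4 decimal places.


BF = P(data|M1) / P(data|M2)
= 0.27 / 0.63 = 0.4286

0.4286


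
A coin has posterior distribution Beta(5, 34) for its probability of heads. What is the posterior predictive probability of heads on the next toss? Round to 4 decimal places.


Posterior predictive = E[theta] = alpha/(alpha+beta)
= 5/39
= 0.1282

0.1282


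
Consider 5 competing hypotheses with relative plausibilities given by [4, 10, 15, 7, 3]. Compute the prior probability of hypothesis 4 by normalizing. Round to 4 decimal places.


Sum of weights = 4 + 10 + 15 + 7 + 3 = 39
Normalized prior for H4 = 7 / 39
= 0.1795

0.1795


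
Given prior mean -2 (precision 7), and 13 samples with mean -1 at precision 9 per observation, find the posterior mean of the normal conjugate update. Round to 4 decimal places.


The posterior mean is a precision-weighted average of prior and data.
Post. prec. = 7 + 117 = 124
Post. mean = (-14 + -117)/124 = -131/124 = -1.0565

-1.0565


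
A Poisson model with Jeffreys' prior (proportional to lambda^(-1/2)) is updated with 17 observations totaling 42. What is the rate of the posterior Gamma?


Posterior = Gamma(0.5 + S, n)
= Gamma(0.5 + 42, 17)
Posterior rate = 0 + n = 17

17.0


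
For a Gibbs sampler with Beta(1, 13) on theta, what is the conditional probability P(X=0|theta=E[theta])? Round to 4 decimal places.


E[theta] = 1/(1+13) = 0.0714
P(X=0|theta) = 1 - theta = 0.9286

0.9286


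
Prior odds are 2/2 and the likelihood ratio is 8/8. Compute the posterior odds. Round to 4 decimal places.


Posterior odds = prior odds * likelihood ratio
= (2/2) * (8/8)
= 16 / 16
= 1.0

1.0


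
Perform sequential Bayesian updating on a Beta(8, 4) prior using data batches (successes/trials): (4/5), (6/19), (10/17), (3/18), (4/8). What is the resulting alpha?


Accumulate successes: 27
Posterior alpha = prior alpha + sum of successes
= 8 + 27 = 35

35


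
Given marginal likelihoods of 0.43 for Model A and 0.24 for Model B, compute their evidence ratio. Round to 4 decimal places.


Ratio = ML(A) / ML(B) = 0.43/0.24
= 1.7917

1.7917


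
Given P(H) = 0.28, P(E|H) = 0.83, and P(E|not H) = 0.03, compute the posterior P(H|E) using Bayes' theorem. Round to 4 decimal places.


By Bayes' theorem: P(H|E) = P(E|H)*P(H) / P(E)
P(E) = P(E|H)*P(H) + P(E|not H)*P(not H)
P(E) = 0.83*0.28 + 0.03*0.72 = 0.254
P(H|E) = 0.83*0.28 / 0.254 = 0.915

0.915


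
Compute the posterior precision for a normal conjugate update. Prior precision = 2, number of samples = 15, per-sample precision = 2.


tau_post = tau_0 + n * tau
= 2 + 15 * 2 = 32

32


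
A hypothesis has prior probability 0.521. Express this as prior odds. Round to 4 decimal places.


Odds = P(H) / P(not H) = 0.521 / 0.479
= 1.0877

1.0877


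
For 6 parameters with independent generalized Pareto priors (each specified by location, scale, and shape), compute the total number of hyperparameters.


A generalized Pareto prior has 3 hyperparameters per parameter.
Total = 6 * 3 = 18

18


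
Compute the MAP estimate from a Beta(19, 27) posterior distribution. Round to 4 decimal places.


MAP = mode of Beta distribution
= (alpha - 1)/(alpha + beta - 2)
= (19-1)/(19+27-2)
= 18/44 = 0.4091

0.4091


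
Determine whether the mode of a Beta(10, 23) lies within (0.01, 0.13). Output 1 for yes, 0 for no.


First find the mode: (a-1)/(a+b-2) = 0.2903
Is 0.2903 in (0.01, 0.13)? 0

0


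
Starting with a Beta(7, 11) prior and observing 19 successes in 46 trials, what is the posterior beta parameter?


Posterior beta = prior beta + failures
Failures = 46 - 19 = 27
beta_post = 11 + 27 = 38

38


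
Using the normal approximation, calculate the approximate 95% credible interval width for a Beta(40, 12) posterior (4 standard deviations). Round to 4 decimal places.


Var(Beta) = 40*12/(52^2 * 53) = 0.0033
SD = 0.0579
Width ~ 4*SD = 0.2315

0.2315


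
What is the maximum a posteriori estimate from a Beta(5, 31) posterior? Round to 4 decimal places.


The MAP estimate equals the mode of the distribution.
Mode of Beta(a,b) = (a-1)/(a+b-2)
= 4/34
= 0.1176

0.1176


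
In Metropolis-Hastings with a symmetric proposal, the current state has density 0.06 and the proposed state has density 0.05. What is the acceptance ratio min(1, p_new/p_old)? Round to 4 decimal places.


Ratio = p_new / p_old = 0.05 / 0.06 = 0.8333
Acceptance = min(1, 0.8333) = 0.8333

0.8333


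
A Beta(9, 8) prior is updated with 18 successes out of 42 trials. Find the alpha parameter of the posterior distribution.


In the Beta-Binomial conjugate update:
alpha_post = alpha_prior + successes
= 9 + 18
= 27

27


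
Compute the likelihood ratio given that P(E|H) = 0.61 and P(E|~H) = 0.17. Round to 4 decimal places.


LR = P(E|H) / P(E|~H)
= 0.61 / 0.17 = 3.5882

3.5882


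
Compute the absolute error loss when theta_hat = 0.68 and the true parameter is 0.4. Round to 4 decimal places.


L = |theta_hat - theta_true|
= |0.68 - 0.4| = 0.28

0.28


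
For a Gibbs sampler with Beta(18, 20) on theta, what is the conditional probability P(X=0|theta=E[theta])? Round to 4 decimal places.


E[theta] = 18/(18+20) = 0.4737
P(X=0|theta) = 1 - theta = 0.5263

0.5263


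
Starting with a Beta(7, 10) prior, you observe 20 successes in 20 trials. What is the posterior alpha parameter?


For a Beta-Binomial conjugate model:
Posterior alpha = prior alpha + number of successes
= 7 + 20 = 27

27


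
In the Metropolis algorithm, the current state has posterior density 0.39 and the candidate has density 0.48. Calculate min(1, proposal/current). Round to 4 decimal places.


Ratio = 0.48/0.39 = 1.2308
Acceptance probability = min(1, 1.2308)
= 1.0

1.0


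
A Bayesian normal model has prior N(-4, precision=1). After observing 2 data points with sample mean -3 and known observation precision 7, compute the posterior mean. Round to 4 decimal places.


Posterior mean = (prior_precision * prior_mean + n * data_precision * data_mean) / (prior_precision + n * data_precision)
Numerator = 1*-4 + 2*7*-3 = -46
Denominator = 1 + 2*7 = 15
Posterior mean = -3.0667

-3.0667


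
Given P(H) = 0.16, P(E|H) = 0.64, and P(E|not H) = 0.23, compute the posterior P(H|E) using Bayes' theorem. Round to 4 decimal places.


By Bayes' theorem: P(H|E) = P(E|H)*P(H) / P(E)
P(E) = P(E|H)*P(H) + P(E|not H)*P(not H)
P(E) = 0.64*0.16 + 0.23*0.84 = 0.2956
P(H|E) = 0.64*0.16 / 0.2956 = 0.3464

0.3464


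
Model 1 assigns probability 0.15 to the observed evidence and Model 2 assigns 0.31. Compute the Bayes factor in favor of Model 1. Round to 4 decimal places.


BF = P(data|M1) / P(data|M2)
= 0.15 / 0.31 = 0.4839

0.4839


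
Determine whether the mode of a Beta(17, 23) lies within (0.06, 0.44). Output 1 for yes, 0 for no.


First find the mode: (a-1)/(a+b-2) = 0.4211
Is 0.4211 in (0.06, 0.44)? 1

1


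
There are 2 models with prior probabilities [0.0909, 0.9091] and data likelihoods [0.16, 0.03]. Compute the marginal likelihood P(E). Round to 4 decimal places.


P(E) = sum over models of P(M_i) * P(E|M_i)
= 0.0909*0.16 + 0.9091*0.03
= 0.0418

0.0418


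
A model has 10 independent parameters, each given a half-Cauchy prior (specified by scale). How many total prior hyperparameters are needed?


Each half-Cauchy prior needs 1 hyperparameter (scale).
Total = 1 * 10 = 10

10


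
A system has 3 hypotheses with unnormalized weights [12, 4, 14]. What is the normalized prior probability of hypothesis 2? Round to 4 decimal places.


The normalized prior is the weight divided by the total.
Total weight = 30
P(H2) = 4 / 30 = 0.1333

0.1333


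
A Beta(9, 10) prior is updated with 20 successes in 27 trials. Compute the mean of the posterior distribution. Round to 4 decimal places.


After update: Beta(29, 17)
Mean = 29 / (29 + 17) = 29 / 46
= 0.6304

0.6304


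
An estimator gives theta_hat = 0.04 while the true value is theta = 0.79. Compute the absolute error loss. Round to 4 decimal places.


The absolute error loss is |theta_hat - theta|
= |0.04 - 0.79|
= 0.75

0.75


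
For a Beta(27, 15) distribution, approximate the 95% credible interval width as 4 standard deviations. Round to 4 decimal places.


Variance of Beta(a,b) = ab / ((a+b)^2 * (a+b+1))
= 27*15 / ((42)^2 * 43)
= 0.0053
SD = sqrt(0.0053) = 0.0731
Width = 4 * SD = 0.2923

0.2923


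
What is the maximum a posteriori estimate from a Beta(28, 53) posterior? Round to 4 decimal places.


The MAP estimate equals the mode of the distribution.
Mode of Beta(a,b) = (a-1)/(a+b-2)
= 27/79
= 0.3418

0.3418


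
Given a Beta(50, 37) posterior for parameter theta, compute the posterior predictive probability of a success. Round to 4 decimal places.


For a Beta-Bernoulli model, the predictive probability is the mean:
P(success) = 50/(50+37) = 50/87 = 0.5747

0.5747


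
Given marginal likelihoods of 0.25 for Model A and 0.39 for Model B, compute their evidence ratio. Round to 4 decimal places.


Ratio = ML(A) / ML(B) = 0.25/0.39
= 0.641

0.641


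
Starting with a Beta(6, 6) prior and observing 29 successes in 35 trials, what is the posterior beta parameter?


Posterior beta = prior beta + failures
Failures = 35 - 29 = 6
beta_post = 6 + 6 = 12

12


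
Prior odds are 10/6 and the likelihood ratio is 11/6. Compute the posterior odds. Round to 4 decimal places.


Posterior odds = prior odds * likelihood ratio
= (10/6) * (11/6)
= 110 / 36
= 3.0556

3.0556


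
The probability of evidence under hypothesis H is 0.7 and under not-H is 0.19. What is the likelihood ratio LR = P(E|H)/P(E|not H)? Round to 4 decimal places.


LR = 0.7 / 0.19
= 3.6842

3.6842


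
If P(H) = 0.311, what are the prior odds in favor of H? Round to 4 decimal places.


Prior odds = P(H) / (1 - P(H))
= 0.311 / 0.689
= 0.4514

0.4514


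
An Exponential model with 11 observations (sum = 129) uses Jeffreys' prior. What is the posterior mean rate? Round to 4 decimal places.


Posterior Gamma(11, 129)
E[lambda] = 11/129 = 0.0853

0.0853


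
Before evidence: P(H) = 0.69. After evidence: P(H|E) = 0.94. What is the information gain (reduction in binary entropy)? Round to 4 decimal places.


Prior entropy = 0.8932
Posterior entropy = 0.3274
Information gain = 0.8932 - 0.3274 = 0.5657

0.5657


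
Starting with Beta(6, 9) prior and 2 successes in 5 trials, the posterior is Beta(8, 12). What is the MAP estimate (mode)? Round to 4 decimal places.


The mode of Beta(a, b) when a > 1 and b > 1 is (a-1)/(a+b-2)
= (8 - 1) / (8 + 12 - 2)
= 7 / 18
= 0.3889

0.3889


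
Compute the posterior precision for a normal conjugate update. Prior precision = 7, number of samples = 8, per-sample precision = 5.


tau_post = tau_0 + n * tau
= 7 + 8 * 5 = 47

47


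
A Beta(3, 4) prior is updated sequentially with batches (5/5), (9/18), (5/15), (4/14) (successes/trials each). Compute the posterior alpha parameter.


Sequential conjugate updating is equivalent to a single batch update.
Total successes across all batches = 23
alpha_posterior = alpha_prior + total_successes = 3 + 23
= 26

26


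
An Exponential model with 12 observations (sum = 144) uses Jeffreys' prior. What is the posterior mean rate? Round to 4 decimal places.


Posterior Gamma(12, 144)
E[lambda] = 12/144 = 0.0833

0.0833


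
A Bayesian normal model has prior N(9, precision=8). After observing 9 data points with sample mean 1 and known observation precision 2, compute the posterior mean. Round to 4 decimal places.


Posterior mean = (prior_precision * prior_mean + n * data_precision * data_mean) / (prior_precision + n * data_precision)
Numerator = 8*9 + 9*2*1 = 90
Denominator = 8 + 9*2 = 26
Posterior mean = 3.4615

3.4615


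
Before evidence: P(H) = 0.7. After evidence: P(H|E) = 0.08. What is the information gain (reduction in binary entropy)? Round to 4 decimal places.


Prior entropy = 0.8813
Posterior entropy = 0.4022
Information gain = 0.8813 - 0.4022 = 0.4791

0.4791


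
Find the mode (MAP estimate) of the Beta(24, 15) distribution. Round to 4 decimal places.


For Beta(a,b) with a,b > 1:
Mode = (a-1)/(a+b-2) = (24-1)/(39-2)
= 23/37 = 0.6216

0.6216


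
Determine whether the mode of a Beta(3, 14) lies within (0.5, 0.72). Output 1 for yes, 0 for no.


First find the mode: (a-1)/(a+b-2) = 0.1333
Is 0.1333 in (0.5, 0.72)? 0

0


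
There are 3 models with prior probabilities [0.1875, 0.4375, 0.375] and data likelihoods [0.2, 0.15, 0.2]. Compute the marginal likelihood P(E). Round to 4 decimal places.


P(E) = sum over models of P(M_i) * P(E|M_i)
= 0.1875*0.2 + 0.4375*0.15 + 0.375*0.2
= 0.1781

0.1781


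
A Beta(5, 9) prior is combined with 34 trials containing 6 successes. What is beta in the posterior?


In conjugate updating:
beta_posterior = beta_prior + (n - k)
= 9 + (34 - 6)
= 9 + 28 = 37

37


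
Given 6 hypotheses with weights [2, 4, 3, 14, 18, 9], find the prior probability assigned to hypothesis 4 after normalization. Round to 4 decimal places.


To normalize, divide each weight by the sum of all weights.
Sum = 50
Prior(H4) = 14/50 = 0.28

0.28


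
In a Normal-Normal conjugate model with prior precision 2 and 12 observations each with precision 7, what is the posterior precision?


Posterior precision = prior precision + n * observation precision
= 2 + 12 * 7
= 2 + 84 = 86

86


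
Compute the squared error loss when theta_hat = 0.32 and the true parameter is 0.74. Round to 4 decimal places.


L = (theta_hat - theta_true)^2
= (0.32 - 0.74)^2
= -0.42^2 = 0.1764

0.1764


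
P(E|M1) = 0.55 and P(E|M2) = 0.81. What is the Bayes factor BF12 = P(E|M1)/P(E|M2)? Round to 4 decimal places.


Bayes factor BF12 = P(E|M1) / P(E|M2)
= 0.55 / 0.81
= 0.679

0.679


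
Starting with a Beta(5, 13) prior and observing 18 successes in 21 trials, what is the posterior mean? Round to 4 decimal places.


Posterior parameters: alpha = 5 + 18 = 23
beta = 13 + 3 = 16
Posterior mean = alpha / (alpha + beta) = 23 / 39
= 0.5897

0.5897


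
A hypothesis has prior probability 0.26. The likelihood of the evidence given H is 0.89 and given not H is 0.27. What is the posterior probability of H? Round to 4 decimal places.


Using Bayes' theorem:
P(E) = 0.26 * 0.89 + 0.74 * 0.27
P(E) = 0.4312
P(H|E) = (0.26 * 0.89) / 0.4312 = 0.5366

0.5366


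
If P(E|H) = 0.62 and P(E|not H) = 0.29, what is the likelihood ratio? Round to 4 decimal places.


Likelihood ratio = P(E|H) / P(E|not H)
= 0.62 / 0.29
= 2.1379

2.1379


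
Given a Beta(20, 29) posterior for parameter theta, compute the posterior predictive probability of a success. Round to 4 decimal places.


For a Beta-Bernoulli model, the predictive probability is the mean:
P(success) = 20/(20+29) = 20/49 = 0.4082

0.4082


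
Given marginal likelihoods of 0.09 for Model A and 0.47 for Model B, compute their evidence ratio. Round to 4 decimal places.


Ratio = ML(A) / ML(B) = 0.09/0.47
= 0.1915

0.1915


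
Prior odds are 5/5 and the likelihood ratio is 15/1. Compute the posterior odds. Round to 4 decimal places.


Posterior odds = prior odds * likelihood ratio
= (5/5) * (15/1)
= 75 / 5
= 15.0

15.0


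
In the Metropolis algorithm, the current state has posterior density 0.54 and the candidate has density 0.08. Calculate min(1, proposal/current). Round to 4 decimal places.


Ratio = 0.08/0.54 = 0.1481
Acceptance probability = min(1, 0.1481)
= 0.1481

0.1481


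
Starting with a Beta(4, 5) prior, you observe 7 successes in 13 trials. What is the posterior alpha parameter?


For a Beta-Binomial conjugate model:
Posterior alpha = prior alpha + number of successes
= 4 + 7 = 11

11


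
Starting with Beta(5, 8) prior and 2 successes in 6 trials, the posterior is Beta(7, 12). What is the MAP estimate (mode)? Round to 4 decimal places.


The mode of Beta(a, b) when a > 1 and b > 1 is (a-1)/(a+b-2)
= (7 - 1) / (7 + 12 - 2)
= 6 / 17
= 0.3529

0.3529


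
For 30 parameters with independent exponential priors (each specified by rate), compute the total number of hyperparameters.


A exponential prior has 1 hyperparameter per parameter.
Total = 30 * 1 = 30

30


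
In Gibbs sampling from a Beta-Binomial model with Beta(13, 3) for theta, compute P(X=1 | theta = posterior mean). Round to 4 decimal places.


Posterior mean = alpha/(alpha+beta) = 13/16 = 0.8125
P(X=1|theta=mean) = theta = 0.8125

0.8125


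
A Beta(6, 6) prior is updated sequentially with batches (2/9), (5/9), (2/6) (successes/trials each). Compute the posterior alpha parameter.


Sequential conjugate updating is equivalent to a single batch update.
Total successes across all batches = 9
alpha_posterior = alpha_prior + total_successes = 6 + 9
= 15

15


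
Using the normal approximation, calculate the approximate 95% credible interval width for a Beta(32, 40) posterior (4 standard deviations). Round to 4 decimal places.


Var(Beta) = 32*40/(72^2 * 73) = 0.0034
SD = 0.0582
Width ~ 4*SD = 0.2326

0.2326


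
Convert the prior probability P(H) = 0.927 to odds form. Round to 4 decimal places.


P(not H) = 1 - 0.927 = 0.073
Odds = 0.927 / 0.073 = 12.6986

12.6986


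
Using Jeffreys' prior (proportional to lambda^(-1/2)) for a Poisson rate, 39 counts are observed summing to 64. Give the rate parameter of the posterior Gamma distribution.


Conjugate update: Gamma(prior_shape + S, prior_rate + n).
Prior shape = 0.5, prior rate = 0.
Posterior rate = 0 + n = 39

39.0


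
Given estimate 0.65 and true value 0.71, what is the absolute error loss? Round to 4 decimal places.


Absolute error = |estimate - true|
= |-0.06| = 0.06

0.06


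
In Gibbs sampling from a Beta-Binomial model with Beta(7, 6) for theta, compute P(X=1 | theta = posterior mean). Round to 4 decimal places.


Posterior mean = alpha/(alpha+beta) = 7/13 = 0.5385
P(X=1|theta=mean) = theta = 0.5385

0.5385


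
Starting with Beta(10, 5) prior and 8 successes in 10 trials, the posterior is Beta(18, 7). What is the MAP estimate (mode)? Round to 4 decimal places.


The mode of Beta(a, b) when a > 1 and b > 1 is (a-1)/(a+b-2)
= (18 - 1) / (18 + 7 - 2)
= 17 / 23
= 0.7391

0.7391


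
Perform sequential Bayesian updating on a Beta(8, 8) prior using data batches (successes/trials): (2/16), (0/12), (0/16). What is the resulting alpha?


Accumulate successes: 2
Posterior alpha = prior alpha + sum of successes
= 8 + 2 = 10

10


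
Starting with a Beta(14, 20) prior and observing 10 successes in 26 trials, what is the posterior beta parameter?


Posterior beta = prior beta + failures
Failures = 26 - 10 = 16
beta_post = 20 + 16 = 36

36


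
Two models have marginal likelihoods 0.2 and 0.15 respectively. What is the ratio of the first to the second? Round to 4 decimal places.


Evidence ratio = 0.2 / 0.15
= 1.3333

1.3333


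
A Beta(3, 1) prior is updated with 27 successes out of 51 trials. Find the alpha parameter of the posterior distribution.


In the Beta-Binomial conjugate update:
alpha_post = alpha_prior + successes
= 3 + 27
= 30

30


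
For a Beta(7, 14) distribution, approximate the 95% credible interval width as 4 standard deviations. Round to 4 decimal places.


Variance of Beta(a,b) = ab / ((a+b)^2 * (a+b+1))
= 7*14 / ((21)^2 * 22)
= 0.0101
SD = sqrt(0.0101) = 0.1005
Width = 4 * SD = 0.402

0.402


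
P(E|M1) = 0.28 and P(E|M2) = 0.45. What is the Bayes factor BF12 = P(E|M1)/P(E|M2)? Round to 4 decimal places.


Bayes factor BF12 = P(E|M1) / P(E|M2)
= 0.28 / 0.45
= 0.6222

0.6222


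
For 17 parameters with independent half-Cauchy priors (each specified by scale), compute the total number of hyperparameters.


A half-Cauchy prior has 1 hyperparameter per parameter.
Total = 17 * 1 = 17

17


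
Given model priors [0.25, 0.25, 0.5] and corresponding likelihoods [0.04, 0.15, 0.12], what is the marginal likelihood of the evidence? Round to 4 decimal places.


P(E) = sum_i P(M_i) P(E|M_i)
= 0.01 + 0.0375 + 0.06
= 0.1075

0.1075


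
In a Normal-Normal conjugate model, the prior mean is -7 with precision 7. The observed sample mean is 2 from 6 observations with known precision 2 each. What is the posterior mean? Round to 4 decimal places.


Posterior precision = tau0 + n*tau = 7 + 6*2 = 19
Posterior mean = (tau0*mu0 + n*tau*xbar) / posterior_precision
= (7*-7 + 6*2*2) / 19
= -25 / 19 = -1.3158

-1.3158


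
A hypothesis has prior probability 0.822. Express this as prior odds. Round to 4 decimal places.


Odds = P(H) / P(not H) = 0.822 / 0.178
= 4.618

4.618


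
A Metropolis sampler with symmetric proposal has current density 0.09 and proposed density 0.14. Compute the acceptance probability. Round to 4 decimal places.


For symmetric proposals, acceptance = min(1, pi(x*)/pi(x))
= min(1, 0.14/0.09)
= min(1, 1.5556) = 1.0

1.0


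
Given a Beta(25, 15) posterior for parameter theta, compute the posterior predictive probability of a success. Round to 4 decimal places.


For a Beta-Bernoulli model, the predictive probability is the mean:
P(success) = 25/(25+15) = 25/40 = 0.625

0.625


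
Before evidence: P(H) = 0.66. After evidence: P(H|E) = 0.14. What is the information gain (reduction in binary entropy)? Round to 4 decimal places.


Prior entropy = 0.9248
Posterior entropy = 0.5842
Information gain = 0.9248 - 0.5842 = 0.3406

0.3406


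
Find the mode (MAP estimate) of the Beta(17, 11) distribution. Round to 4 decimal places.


For Beta(a,b) with a,b > 1:
Mode = (a-1)/(a+b-2) = (17-1)/(28-2)
= 16/26 = 0.6154

0.6154


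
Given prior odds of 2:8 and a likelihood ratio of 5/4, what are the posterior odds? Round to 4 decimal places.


Posterior odds = prior odds * LR
Prior odds = 2/8 = 0.25
LR = 5/4 = 1.25
Posterior odds = 0.25 * 1.25 = 0.3125

0.3125


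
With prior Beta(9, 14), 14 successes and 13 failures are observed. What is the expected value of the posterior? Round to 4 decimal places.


Posterior = Beta(23, 27)
E[theta] = alpha/(alpha+beta)
= 23/50 = 0.46

0.46


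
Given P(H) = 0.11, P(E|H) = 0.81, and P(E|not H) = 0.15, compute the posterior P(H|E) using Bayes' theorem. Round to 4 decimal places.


By Bayes' theorem: P(H|E) = P(E|H)*P(H) / P(E)
P(E) = P(E|H)*P(H) + P(E|not H)*P(not H)
P(E) = 0.81*0.11 + 0.15*0.89 = 0.2226
P(H|E) = 0.81*0.11 / 0.2226 = 0.4003

0.4003


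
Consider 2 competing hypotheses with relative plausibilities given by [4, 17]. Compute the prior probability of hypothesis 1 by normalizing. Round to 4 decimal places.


Sum of weights = 4 + 17 = 21
Normalized prior for H1 = 4 / 21
= 0.1905

0.1905


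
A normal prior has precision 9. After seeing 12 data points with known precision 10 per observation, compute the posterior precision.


In the conjugate normal model, precisions add:
tau_posterior = tau_prior + n * tau_data
= 9 + 12*10 = 129

129


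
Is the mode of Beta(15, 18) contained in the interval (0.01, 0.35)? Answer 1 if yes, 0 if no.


Mode = (a-1)/(a+b-2) = 14/31 = 0.4516
Interval: (0.01, 0.35)
Contains mode? 0

0


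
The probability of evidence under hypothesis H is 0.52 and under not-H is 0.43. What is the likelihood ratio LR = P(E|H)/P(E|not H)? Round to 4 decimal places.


LR = 0.52 / 0.43
= 1.2093

1.2093


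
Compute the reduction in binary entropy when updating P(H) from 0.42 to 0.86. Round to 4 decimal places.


H_before = -p*log2(p) - (1-p)*log2(1-p) for p=0.42: 0.9815
H_after for p=0.86: 0.5842
Reduction = 0.9815 - 0.5842 = 0.3972

0.3972


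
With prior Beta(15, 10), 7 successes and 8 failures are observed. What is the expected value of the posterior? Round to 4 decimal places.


Posterior = Beta(22, 18)
E[theta] = alpha/(alpha+beta)
= 22/40 = 0.55

0.55


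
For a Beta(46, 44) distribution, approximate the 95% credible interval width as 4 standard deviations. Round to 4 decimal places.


Variance of Beta(a,b) = ab / ((a+b)^2 * (a+b+1))
= 46*44 / ((90)^2 * 91)
= 0.0027
SD = sqrt(0.0027) = 0.0524
Width = 4 * SD = 0.2096

0.2096


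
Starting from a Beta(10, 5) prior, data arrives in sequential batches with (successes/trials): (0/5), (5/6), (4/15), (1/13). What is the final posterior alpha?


In sequential Bayesian updating, we sum all successes.
Total successes = 10
Final alpha = 10 + 10 = 20

20


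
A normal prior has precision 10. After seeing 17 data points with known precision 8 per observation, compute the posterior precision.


In the conjugate normal model, precisions add:
tau_posterior = tau_prior + n * tau_data
= 10 + 17*8 = 146

146


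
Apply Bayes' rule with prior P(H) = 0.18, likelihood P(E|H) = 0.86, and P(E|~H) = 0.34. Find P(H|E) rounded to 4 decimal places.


Step 1: Compute marginal P(E) = P(E|H)P(H) + P(E|~H)P(~H)
= 0.86*0.18 + 0.34*0.82 = 0.4336
Step 2: P(H|E) = P(E|H)P(H)/P(E) = 0.1548/0.4336
= 0.357

0.357


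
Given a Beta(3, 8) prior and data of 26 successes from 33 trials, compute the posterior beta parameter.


Number of failures = 33 - 26 = 7
Posterior beta = 8 + 7 = 15

15


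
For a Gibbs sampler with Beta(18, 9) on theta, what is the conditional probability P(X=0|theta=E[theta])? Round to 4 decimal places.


E[theta] = 18/(18+9) = 0.6667
P(X=0|theta) = 1 - theta = 0.3333

0.3333


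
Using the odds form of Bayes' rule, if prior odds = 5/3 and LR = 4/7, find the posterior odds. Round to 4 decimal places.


Bayes' rule in odds form: posterior odds = prior odds * LR
= (5 * 4) / (3 * 7)
= 20/21 = 0.9524

0.9524


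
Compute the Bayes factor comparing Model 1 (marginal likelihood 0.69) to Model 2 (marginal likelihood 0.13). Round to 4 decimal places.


BF12 = marginal likelihood of M1 / marginal likelihood of M2
= 0.69/0.13
= 5.3077

5.3077


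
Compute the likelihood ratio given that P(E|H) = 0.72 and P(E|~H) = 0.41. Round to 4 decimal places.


LR = P(E|H) / P(E|~H)
= 0.72 / 0.41 = 1.7561

1.7561


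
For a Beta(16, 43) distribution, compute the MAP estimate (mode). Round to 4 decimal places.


MAP = mode = (a-1)/(a+b-2)
= (16-1)/(16+43-2)
= 15/57 = 0.2632

0.2632


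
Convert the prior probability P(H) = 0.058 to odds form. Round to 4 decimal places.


P(not H) = 1 - 0.058 = 0.942
Odds = 0.058 / 0.942 = 0.0616

0.0616


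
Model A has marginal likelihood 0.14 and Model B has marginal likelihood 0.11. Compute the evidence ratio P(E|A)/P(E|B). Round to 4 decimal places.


Evidence ratio = P(E|A) / P(E|B)
= 0.14 / 0.11
= 1.2727

1.2727


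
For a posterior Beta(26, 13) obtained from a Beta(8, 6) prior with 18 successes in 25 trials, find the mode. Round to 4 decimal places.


Mode = (alpha - 1) / (alpha + beta - 2)
= 25 / 37
= 0.6757

0.6757


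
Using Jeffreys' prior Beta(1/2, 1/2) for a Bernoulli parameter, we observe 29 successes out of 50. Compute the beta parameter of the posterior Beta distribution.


Conjugate update: Beta(0.5 + k, 0.5 + n - k).
k = 29, n - k = 21
Posterior beta = 0.5 + (n - k) = 0.5 + 21 = 21.5

21.5


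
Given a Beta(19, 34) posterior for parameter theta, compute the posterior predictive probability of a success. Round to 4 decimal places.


For a Beta-Bernoulli model, the predictive probability is the mean:
P(success) = 19/(19+34) = 19/53 = 0.3585

0.3585


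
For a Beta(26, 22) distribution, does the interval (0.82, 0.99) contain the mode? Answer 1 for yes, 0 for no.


Mode of Beta(a,b) = (a-1)/(a+b-2)
= (26-1)/(26+22-2) = 0.5435
Check: 0.82 <= 0.5435 <= 0.99?
Result: 0

0


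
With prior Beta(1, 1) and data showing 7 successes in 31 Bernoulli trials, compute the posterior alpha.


Conjugate update: alpha_posterior = alpha_prior + k
= 1 + 7 = 8

8


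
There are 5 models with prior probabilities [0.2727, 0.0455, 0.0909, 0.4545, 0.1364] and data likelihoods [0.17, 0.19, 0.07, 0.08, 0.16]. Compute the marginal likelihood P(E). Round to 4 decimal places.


P(E) = sum over models of P(M_i) * P(E|M_i)
= 0.2727*0.17 + 0.0455*0.19 + 0.0909*0.07 + 0.4545*0.08 + 0.1364*0.16
= 0.1196

0.1196


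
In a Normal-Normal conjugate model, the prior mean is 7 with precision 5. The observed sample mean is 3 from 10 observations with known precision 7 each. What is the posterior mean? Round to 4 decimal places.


Posterior precision = tau0 + n*tau = 5 + 10*7 = 75
Posterior mean = (tau0*mu0 + n*tau*xbar) / posterior_precision
= (5*7 + 10*7*3) / 75
= 245 / 75 = 3.2667

3.2667


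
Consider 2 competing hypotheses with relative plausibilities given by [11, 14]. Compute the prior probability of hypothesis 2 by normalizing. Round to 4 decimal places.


Sum of weights = 11 + 14 = 25
Normalized prior for H2 = 14 / 25
= 0.56

0.56


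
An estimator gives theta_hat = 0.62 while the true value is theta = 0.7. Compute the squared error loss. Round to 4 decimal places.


The squared error loss is (theta_hat - theta)^2
= (0.62 - 0.7)^2
= (-0.08)^2 = 0.0064

0.0064


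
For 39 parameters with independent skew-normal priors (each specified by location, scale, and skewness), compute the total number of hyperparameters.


A skew-normal prior has 3 hyperparameters per parameter.
Total = 39 * 3 = 117

117


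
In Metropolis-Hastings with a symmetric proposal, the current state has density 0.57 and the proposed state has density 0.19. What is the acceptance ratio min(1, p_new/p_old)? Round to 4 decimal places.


Ratio = p_new / p_old = 0.19 / 0.57 = 0.3333
Acceptance = min(1, 0.3333) = 0.3333

0.3333


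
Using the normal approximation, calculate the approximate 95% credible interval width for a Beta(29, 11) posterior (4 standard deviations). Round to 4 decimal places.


Var(Beta) = 29*11/(40^2 * 41) = 0.0049
SD = 0.0697
Width ~ 4*SD = 0.2789

0.2789


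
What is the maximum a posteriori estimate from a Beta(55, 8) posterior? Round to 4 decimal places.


The MAP estimate equals the mode of the distribution.
Mode of Beta(a,b) = (a-1)/(a+b-2)
= 54/61
= 0.8852

0.8852


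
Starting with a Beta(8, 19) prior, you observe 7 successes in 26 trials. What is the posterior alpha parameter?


For a Beta-Binomial conjugate model:
Posterior alpha = prior alpha + number of successes
= 8 + 7 = 15

15


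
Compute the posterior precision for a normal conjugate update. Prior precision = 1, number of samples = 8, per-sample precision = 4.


tau_post = tau_0 + n * tau
= 1 + 8 * 4 = 33

33


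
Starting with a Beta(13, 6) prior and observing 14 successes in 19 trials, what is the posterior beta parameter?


Posterior beta = prior beta + failures
Failures = 19 - 14 = 5
beta_post = 6 + 5 = 11

11


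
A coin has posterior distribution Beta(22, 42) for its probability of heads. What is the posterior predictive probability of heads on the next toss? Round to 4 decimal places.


Posterior predictive = E[theta] = alpha/(alpha+beta)
= 22/64
= 0.3438

0.3438


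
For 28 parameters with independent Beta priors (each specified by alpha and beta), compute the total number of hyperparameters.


A Beta prior has 2 hyperparameters per parameter.
Total = 28 * 2 = 56

56


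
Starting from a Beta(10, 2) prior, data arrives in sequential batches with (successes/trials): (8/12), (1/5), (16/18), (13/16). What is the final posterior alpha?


In sequential Bayesian updating, we sum all successes.
Total successes = 38
Final alpha = 10 + 38 = 48

48


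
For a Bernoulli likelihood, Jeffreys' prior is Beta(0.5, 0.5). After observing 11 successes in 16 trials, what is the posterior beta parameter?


Jeffreys' prior for Bernoulli is Beta(0.5, 0.5).
Posterior is Beta(0.5 + k, 0.5 + n - k).
Posterior beta = 0.5 + (n - k) = 0.5 + 5 = 5.5

5.5


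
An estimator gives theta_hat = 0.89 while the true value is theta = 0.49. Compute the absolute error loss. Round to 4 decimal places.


The absolute error loss is |theta_hat - theta|
= |0.89 - 0.49|
= 0.4

0.4


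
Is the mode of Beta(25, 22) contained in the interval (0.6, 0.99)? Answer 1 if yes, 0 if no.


Mode = (a-1)/(a+b-2) = 24/45 = 0.5333
Interval: (0.6, 0.99)
Contains mode? 0

0


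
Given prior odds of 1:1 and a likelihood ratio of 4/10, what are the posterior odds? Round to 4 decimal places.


Posterior odds = prior odds * LR
Prior odds = 1/1 = 1.0
LR = 4/10 = 0.4
Posterior odds = 1.0 * 0.4 = 0.4

0.4


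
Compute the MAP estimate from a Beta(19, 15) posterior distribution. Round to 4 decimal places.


MAP = mode of Beta distribution
= (alpha - 1)/(alpha + beta - 2)
= (19-1)/(19+15-2)
= 18/32 = 0.5625

0.5625


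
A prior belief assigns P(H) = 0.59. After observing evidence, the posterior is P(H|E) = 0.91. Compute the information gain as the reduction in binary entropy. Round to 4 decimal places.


H(prior) = -0.59*log2(0.59) - 0.41*log2(0.41)
= 0.9765
H(post) = -0.91*log2(0.91) - 0.09*log2(0.09)
= 0.4365
IG = 0.9765 - 0.4365 = 0.54

0.54


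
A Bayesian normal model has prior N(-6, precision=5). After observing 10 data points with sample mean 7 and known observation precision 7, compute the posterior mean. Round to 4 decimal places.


Posterior mean = (prior_precision * prior_mean + n * data_precision * data_mean) / (prior_precision + n * data_precision)
Numerator = 5*-6 + 10*7*7 = 460
Denominator = 5 + 10*7 = 75
Posterior mean = 6.1333

6.1333


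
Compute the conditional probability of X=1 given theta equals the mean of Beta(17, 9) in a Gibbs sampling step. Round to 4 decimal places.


Mean of Beta(17, 9) = 0.6538
P(X=1 | theta=0.6538) = 0.6538

0.6538


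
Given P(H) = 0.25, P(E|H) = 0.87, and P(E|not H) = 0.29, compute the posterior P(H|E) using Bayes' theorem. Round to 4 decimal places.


By Bayes' theorem: P(H|E) = P(E|H)*P(H) / P(E)
P(E) = P(E|H)*P(H) + P(E|not H)*P(not H)
P(E) = 0.87*0.25 + 0.29*0.75 = 0.435
P(H|E) = 0.87*0.25 / 0.435 = 0.5

0.5


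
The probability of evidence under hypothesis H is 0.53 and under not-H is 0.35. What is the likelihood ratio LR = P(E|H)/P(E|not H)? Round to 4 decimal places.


LR = 0.53 / 0.35
= 1.5143

1.5143


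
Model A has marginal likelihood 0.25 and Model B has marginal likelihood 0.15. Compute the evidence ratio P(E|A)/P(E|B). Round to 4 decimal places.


Evidence ratio = P(E|A) / P(E|B)
= 0.25 / 0.15
= 1.6667

1.6667


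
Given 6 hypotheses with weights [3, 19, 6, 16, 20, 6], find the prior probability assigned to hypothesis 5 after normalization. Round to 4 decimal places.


To normalize, divide each weight by the sum of all weights.
Sum = 70
Prior(H5) = 20/70 = 0.2857

0.2857


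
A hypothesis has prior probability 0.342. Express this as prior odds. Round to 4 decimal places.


Odds = P(H) / P(not H) = 0.342 / 0.658
= 0.5198

0.5198


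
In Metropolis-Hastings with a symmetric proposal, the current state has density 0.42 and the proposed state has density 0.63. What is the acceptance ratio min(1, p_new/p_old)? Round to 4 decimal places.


Ratio = p_new / p_old = 0.63 / 0.42 = 1.5
Acceptance = min(1, 1.5) = 1.0

1.0


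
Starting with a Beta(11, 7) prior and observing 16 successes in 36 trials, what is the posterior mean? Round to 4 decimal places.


Posterior parameters: alpha = 11 + 16 = 27
beta = 7 + 20 = 27
Posterior mean = alpha / (alpha + beta) = 27 / 54
= 0.5

0.5
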